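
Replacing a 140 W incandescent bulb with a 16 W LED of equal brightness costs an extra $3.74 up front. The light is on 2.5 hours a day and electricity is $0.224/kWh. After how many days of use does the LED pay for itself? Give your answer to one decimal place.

Power saved = 140 − 16 = 124 W
Daily energy saved = 124 W × 2.5 h = 310 Wh = 0.31 kWh
Daily savings = 0.31 × $0.224 = $0.0694
Payback = $3.74 / $0.0694 per day = 53.86 days

53.9 days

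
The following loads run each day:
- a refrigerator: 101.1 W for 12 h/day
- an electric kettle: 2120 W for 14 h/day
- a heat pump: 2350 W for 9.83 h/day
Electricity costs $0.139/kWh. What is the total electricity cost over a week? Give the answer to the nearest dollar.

refrigerator: 101.1 W × 12 h × 7 d = 8,492 Wh = 8.492 kWh
electric kettle: 2120 W × 14 h × 7 d = 207,760 Wh = 207.8 kWh
heat pump: 2350 W × 9.83 h × 7 d = 161,704 Wh = 161.7 kWh
Total energy = 8.492 + 207.8 + 161.7 = 378 kWh
Cost = 378 kWh × $0.139 = $52.54 ≈ $53

$53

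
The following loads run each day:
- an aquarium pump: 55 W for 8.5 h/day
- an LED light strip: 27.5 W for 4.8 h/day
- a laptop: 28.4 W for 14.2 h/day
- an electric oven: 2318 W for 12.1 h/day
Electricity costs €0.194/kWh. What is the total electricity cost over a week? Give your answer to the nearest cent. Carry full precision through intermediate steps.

€39.45

aquarium pump: 55 W × 8.5 h × 7 d = 3,272 Wh = 3.272 kWh
LED light strip: 27.5 W × 4.8 h × 7 d = 924 Wh = 0.924 kWh
laptop: 28.4 W × 14.2 h × 7 d = 2,823 Wh = 2.823 kWh
electric oven: 2318 W × 12.1 h × 7 d = 196,335 Wh = 196.3 kWh
Total energy = 3.272 + 0.924 + 2.823 + 196.3 = 203.4 kWh
Cost = 203.4 kWh × €0.194 = €39.45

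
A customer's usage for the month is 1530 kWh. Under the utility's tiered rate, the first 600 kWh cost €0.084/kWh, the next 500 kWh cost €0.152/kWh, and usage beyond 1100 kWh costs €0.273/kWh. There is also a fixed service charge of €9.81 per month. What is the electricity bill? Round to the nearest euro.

€254

First 600 kWh × €0.084 = €50.40
Next 500 kWh × €0.152 = €76.00
Remaining 430 kWh × €0.273 = €117.39
Energy charge = €243.79; + service €9.81 = €253.60 ≈ €254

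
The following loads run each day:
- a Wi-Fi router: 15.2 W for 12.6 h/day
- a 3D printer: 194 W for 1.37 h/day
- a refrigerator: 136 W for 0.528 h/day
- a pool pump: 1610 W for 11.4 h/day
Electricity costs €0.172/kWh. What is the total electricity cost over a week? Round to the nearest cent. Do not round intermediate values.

Wi-Fi router: 15.2 W × 12.6 h × 7 d = 1,341 Wh = 1.341 kWh
3D printer: 194 W × 1.37 h × 7 d = 1,860 Wh = 1.86 kWh
refrigerator: 136 W × 0.528 h × 7 d = 503 Wh = 0.5027 kWh
pool pump: 1610 W × 11.4 h × 7 d = 128,478 Wh = 128.5 kWh
Total energy = 1.341 + 1.86 + 0.5027 + 128.5 = 132.2 kWh
Cost = 132.2 kWh × €0.172 = €22.74

€22.74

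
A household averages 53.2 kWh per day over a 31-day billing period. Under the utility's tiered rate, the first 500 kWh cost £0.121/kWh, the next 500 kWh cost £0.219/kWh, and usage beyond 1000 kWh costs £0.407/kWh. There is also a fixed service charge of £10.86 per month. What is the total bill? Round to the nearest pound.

Usage = 53.2 kWh/day × 31 days = 1649.2 kWh
First 500 kWh × £0.121 = £60.50
Next 500 kWh × £0.219 = £109.50
Remaining 649.2 kWh × £0.407 = £264.22
Energy charge = £434.22; + service £10.86 = £445.08 ≈ £445

£445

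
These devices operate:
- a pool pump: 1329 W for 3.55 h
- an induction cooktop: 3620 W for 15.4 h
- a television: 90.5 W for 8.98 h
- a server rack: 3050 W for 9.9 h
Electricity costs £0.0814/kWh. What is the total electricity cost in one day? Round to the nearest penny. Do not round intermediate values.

pool pump: 1329 W × 3.55 h = 4,718 Wh = 4.718 kWh
induction cooktop: 3620 W × 15.4 h = 55,748 Wh = 55.75 kWh
television: 90.5 W × 8.98 h = 813 Wh = 0.8127 kWh
server rack: 3050 W × 9.9 h = 30,195 Wh = 30.2 kWh
Total energy = 4.718 + 55.75 + 0.8127 + 30.2 = 91.47 kWh
Cost = 91.47 kWh × £0.0814 = £7.45

£7.45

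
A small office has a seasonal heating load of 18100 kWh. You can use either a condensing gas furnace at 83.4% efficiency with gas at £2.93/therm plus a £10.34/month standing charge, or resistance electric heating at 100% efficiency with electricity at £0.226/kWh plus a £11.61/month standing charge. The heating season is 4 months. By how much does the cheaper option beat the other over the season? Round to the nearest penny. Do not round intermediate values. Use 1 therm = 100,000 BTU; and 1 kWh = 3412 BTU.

£1926.03

Heat load = 18100 kWh × 3412 = 61,757,200 BTU
Gas: input = 61,757,200 / 0.834 = 74,049,400 BTU = 740.5 therm → 740.5 × £2.93 = £2,169.65; + 4 × £10.34 standing = £2,211.01
Electric: 61,757,200 BTU / 3412 = 18,100 kWh → × £0.226 = £4,090.60; + 4 × £11.61 standing = £4,137.04
Difference = |£2,211.01 − £4,137.04| = £1,926.03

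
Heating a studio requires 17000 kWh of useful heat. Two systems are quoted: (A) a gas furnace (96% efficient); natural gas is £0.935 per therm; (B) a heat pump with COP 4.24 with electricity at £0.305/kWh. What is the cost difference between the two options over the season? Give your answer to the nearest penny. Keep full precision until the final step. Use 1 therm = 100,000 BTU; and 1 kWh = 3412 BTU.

Heat load = 17000 kWh × 3412 = 58,004,000 BTU
Gas: input = 58,004,000 / 0.96 = 60,420,833 BTU = 604.2 therm → 604.2 × £0.935 = £564.93
Heat pump: 58,004,000 BTU / 3412 = 17,000 kWh heat; / 4.24 = 4,009 kWh in → × £0.305 = £1,222.88
Difference = |£564.93 − £1,222.88| = £657.94

£657.94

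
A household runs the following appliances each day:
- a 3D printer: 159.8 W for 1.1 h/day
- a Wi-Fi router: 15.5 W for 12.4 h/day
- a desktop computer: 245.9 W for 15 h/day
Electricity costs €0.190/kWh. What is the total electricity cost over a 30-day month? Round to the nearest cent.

€23.12

3D printer: 159.8 W × 1.1 h × 30 d = 5,273 Wh = 5.273 kWh
Wi-Fi router: 15.5 W × 12.4 h × 30 d = 5,766 Wh = 5.766 kWh
desktop computer: 245.9 W × 15 h × 30 d = 110,655 Wh = 110.7 kWh
Total energy = 5.273 + 5.766 + 110.7 = 121.7 kWh
Cost = 121.7 kWh × €0.190 = €23.12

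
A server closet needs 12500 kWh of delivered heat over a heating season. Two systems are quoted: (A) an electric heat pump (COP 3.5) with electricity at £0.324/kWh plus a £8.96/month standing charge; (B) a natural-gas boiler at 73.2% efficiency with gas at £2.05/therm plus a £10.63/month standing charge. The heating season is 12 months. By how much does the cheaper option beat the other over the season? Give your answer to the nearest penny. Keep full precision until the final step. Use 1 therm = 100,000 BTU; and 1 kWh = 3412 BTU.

Heat load = 12500 kWh × 3412 = 42,650,000 BTU
Gas: input = 42,650,000 / 0.732 = 58,265,027 BTU = 582.7 therm → 582.7 × £2.05 = £1,194.43; + 12 × £10.63 standing = £1,321.99
Heat pump: 42,650,000 BTU / 3412 = 12,500 kWh heat; / 3.5 = 3,571 kWh in → × £0.324 = £1,157.14; + 12 × £8.96 standing = £1,264.66
Difference = |£1,321.99 − £1,264.66| = £57.33

£57.33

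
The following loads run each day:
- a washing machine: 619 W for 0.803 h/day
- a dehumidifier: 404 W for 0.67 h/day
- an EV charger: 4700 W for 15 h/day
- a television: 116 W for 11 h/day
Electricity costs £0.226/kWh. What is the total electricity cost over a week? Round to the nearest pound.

£115

washing machine: 619 W × 0.803 h × 7 d = 3,479 Wh = 3.479 kWh
dehumidifier: 404 W × 0.67 h × 7 d = 1,895 Wh = 1.895 kWh
EV charger: 4700 W × 15 h × 7 d = 493,500 Wh = 493.5 kWh
television: 116 W × 11 h × 7 d = 8,932 Wh = 8.932 kWh
Total energy = 3.479 + 1.895 + 493.5 + 8.932 = 507.8 kWh
Cost = 507.8 kWh × £0.226 = £114.76 ≈ £115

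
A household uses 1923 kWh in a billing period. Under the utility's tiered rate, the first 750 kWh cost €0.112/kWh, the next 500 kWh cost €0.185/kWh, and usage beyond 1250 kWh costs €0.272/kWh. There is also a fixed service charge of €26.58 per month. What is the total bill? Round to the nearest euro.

First 750 kWh × €0.112 = €84.00
Next 500 kWh × €0.185 = €92.50
Remaining 673 kWh × €0.272 = €183.06
Energy charge = €359.56; + service €26.58 = €386.14 ≈ €386

€386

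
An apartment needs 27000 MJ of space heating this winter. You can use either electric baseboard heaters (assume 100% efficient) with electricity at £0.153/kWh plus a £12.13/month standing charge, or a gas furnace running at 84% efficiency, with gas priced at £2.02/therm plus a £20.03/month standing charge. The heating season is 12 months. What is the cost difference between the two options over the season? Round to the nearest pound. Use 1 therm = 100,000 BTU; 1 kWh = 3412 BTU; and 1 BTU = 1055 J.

Heat load = 27000 MJ = 27,000,000,000 J / 1055 = 25,592,417 BTU
Gas: input = 25,592,417 / 0.84 = 30,467,163 BTU = 304.7 therm → 304.7 × £2.02 = £615.44; + 12 × £20.03 standing = £855.80
Electric: 25,592,417 BTU / 3412 = 7,501 kWh → × £0.153 = £1,147.61; + 12 × £12.13 standing = £1,293.17
Difference = |£855.80 − £1,293.17| = £437.37 ≈ £437

£437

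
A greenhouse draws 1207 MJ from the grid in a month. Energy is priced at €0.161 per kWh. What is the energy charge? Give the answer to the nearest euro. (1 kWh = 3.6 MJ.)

€54

1207 MJ × (0.27778 kWh/MJ) = 335.3 kWh
Cost = 335.3 kWh × €0.161/kWh = €53.98 ≈ €54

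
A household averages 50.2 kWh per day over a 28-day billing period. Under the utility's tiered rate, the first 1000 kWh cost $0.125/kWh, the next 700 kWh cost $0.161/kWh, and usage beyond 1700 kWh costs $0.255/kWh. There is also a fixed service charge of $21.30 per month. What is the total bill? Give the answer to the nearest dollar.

$212

Usage = 50.2 kWh/day × 28 days = 1405.6 kWh
First 1000 kWh × $0.125 = $125.00
Next 405.6 kWh × $0.161 = $65.30
Remaining tier: 0 kWh (not reached)
Energy charge = $190.30; + service $21.30 = $211.60 ≈ $212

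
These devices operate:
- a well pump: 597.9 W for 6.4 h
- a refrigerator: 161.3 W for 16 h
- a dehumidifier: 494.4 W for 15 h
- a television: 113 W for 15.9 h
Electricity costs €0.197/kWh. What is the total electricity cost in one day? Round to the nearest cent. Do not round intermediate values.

well pump: 597.9 W × 6.4 h = 3,827 Wh = 3.827 kWh
refrigerator: 161.3 W × 16 h = 2,581 Wh = 2.581 kWh
dehumidifier: 494.4 W × 15 h = 7,416 Wh = 7.416 kWh
television: 113 W × 15.9 h = 1,797 Wh = 1.797 kWh
Total energy = 3.827 + 2.581 + 7.416 + 1.797 = 15.62 kWh
Cost = 15.62 kWh × €0.197 = €3.08

€3.08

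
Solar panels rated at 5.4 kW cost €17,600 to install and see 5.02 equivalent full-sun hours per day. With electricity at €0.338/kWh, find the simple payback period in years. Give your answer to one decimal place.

Daily generation = 5.4 kW × 5.02 h = 27.11 kWh
Annual generation = 27.11 × 365 = 9894.4 kWh
Annual savings = 9894.4 × €0.338 = €3,344.31
Payback = €17,600 / €3,344.31 = 5.26 years

5.3 years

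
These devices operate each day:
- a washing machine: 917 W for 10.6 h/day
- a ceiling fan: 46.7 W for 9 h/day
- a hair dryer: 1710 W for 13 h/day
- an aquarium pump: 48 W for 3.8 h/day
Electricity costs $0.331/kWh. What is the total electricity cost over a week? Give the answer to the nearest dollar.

$75

washing machine: 917 W × 10.6 h × 7 d = 68,041 Wh = 68.04 kWh
ceiling fan: 46.7 W × 9 h × 7 d = 2,942 Wh = 2.942 kWh
hair dryer: 1710 W × 13 h × 7 d = 155,610 Wh = 155.6 kWh
aquarium pump: 48 W × 3.8 h × 7 d = 1,277 Wh = 1.277 kWh
Total energy = 68.04 + 2.942 + 155.6 + 1.277 = 227.9 kWh
Cost = 227.9 kWh × $0.331 = $75.43 ≈ $75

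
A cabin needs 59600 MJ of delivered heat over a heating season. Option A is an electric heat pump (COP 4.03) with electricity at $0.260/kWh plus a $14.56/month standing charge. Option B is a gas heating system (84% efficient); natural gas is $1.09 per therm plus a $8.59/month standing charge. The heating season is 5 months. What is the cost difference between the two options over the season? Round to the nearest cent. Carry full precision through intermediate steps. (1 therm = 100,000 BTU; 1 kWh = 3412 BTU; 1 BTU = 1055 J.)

$364.99

Heat load = 59600 MJ = 59,600,000,000 J / 1055 = 56,492,891 BTU
Gas: input = 56,492,891 / 0.84 = 67,253,442 BTU = 672.5 therm → 672.5 × $1.09 = $733.06; + 5 × $8.59 standing = $776.01
Heat pump: 56,492,891 BTU / 3412 = 16,560 kWh heat; / 4.03 = 4,108 kWh in → × $0.260 = $1,068.20; + 5 × $14.56 standing = $1,141.00
Difference = |$776.01 − $1,141.00| = $364.99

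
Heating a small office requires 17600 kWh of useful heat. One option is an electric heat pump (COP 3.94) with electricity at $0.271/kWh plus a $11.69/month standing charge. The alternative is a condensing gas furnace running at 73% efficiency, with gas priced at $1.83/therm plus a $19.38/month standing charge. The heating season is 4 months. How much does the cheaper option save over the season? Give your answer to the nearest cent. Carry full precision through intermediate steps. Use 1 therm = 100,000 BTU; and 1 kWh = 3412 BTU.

$325.59

Heat load = 17600 kWh × 3412 = 60,051,200 BTU
Gas: input = 60,051,200 / 0.73 = 82,261,918 BTU = 822.6 therm → 822.6 × $1.83 = $1,505.39; + 4 × $19.38 standing = $1,582.91
Heat pump: 60,051,200 BTU / 3412 = 17,600 kWh heat; / 3.94 = 4,467 kWh in → × $0.271 = $1,210.56; + 4 × $11.69 standing = $1,257.32
Difference = |$1,582.91 − $1,257.32| = $325.59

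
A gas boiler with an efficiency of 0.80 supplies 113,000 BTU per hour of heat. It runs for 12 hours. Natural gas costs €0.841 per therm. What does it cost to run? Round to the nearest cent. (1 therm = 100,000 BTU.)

€14.25

Heat delivered = 113,000 BTU/h × 12 h = 1,356,000 BTU
Gas input = 1,356,000 / 0.80 = 1,695,000 BTU
= 1,695,000 / 100,000 = 16.95 therm
Cost = 16.95 × €0.841/therm = €14.25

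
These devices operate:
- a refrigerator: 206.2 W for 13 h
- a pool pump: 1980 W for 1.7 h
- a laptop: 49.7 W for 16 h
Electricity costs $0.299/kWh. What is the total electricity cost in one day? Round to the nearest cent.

$2.05

refrigerator: 206.2 W × 13 h = 2,681 Wh = 2.681 kWh
pool pump: 1980 W × 1.7 h = 3,366 Wh = 3.366 kWh
laptop: 49.7 W × 16 h = 795 Wh = 0.7952 kWh
Total energy = 2.681 + 3.366 + 0.7952 = 6.842 kWh
Cost = 6.842 kWh × $0.299 = $2.05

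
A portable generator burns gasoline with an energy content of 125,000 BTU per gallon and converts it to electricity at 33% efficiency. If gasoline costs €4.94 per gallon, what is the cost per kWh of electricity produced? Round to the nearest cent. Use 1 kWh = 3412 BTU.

€0.41

Electrical output per gallon = 125,000 BTU × 0.33 / 3412 BTU/kWh = 12.09 kWh
Cost per kWh = €4.94 / 12.09 kWh = €0.409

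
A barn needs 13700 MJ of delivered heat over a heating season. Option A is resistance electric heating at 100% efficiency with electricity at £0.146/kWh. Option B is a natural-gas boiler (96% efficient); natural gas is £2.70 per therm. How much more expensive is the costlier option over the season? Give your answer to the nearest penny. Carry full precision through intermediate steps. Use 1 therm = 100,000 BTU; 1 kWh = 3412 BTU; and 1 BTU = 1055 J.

Heat load = 13700 MJ = 13,700,000,000 J / 1055 = 12,985,782 BTU
Gas: input = 12,985,782 / 0.96 = 13,526,856 BTU = 135.3 therm → 135.3 × £2.70 = £365.23
Electric: 12,985,782 BTU / 3412 = 3,806 kWh → × £0.146 = £555.66
Difference = |£365.23 − £555.66| = £190.44

£190.44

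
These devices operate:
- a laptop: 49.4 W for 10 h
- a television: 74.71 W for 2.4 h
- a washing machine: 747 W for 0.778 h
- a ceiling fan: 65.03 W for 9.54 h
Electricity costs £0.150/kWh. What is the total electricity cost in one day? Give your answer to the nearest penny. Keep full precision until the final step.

laptop: 49.4 W × 10 h = 494 Wh = 0.494 kWh
television: 74.71 W × 2.4 h = 179 Wh = 0.1793 kWh
washing machine: 747 W × 0.778 h = 581 Wh = 0.5812 kWh
ceiling fan: 65.03 W × 9.54 h = 620 Wh = 0.6204 kWh
Total energy = 0.494 + 0.1793 + 0.5812 + 0.6204 = 1.875 kWh
Cost = 1.875 kWh × £0.150 = £0.28

£0.28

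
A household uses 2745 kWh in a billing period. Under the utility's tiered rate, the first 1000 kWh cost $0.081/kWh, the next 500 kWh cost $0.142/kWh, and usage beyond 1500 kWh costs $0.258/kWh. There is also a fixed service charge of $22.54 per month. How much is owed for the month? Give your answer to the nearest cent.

First 1000 kWh × $0.081 = $81.00
Next 500 kWh × $0.142 = $71.00
Remaining 1245 kWh × $0.258 = $321.21
Energy charge = $473.21; + service $22.54 = $495.75

$495.75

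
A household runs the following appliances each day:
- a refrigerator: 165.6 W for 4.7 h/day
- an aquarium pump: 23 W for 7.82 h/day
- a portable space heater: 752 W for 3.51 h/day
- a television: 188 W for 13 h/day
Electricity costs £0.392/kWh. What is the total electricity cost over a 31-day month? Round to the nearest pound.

£73

refrigerator: 165.6 W × 4.7 h × 31 d = 24,128 Wh = 24.13 kWh
aquarium pump: 23 W × 7.82 h × 31 d = 5,576 Wh = 5.576 kWh
portable space heater: 752 W × 3.51 h × 31 d = 81,825 Wh = 81.83 kWh
television: 188 W × 13 h × 31 d = 75,764 Wh = 75.76 kWh
Total energy = 24.13 + 5.576 + 81.83 + 75.76 = 187.3 kWh
Cost = 187.3 kWh × £0.392 = £73.42 ≈ £73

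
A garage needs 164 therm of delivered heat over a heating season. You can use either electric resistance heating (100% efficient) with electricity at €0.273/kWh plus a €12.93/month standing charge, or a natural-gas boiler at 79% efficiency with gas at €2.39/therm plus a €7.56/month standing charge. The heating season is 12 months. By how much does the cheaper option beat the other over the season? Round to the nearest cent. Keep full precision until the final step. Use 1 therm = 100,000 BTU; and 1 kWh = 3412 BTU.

Heat load = 164 therm × 100,000 = 16,400,000 BTU
Gas: input = 16,400,000 / 0.79 = 20,759,494 BTU = 207.6 therm → 207.6 × €2.39 = €496.15; + 12 × €7.56 standing = €586.87
Electric: 16,400,000 BTU / 3412 = 4,807 kWh → × €0.273 = €1,312.19; + 12 × €12.93 standing = €1,467.35
Difference = |€586.87 − €1,467.35| = €880.48

€880.48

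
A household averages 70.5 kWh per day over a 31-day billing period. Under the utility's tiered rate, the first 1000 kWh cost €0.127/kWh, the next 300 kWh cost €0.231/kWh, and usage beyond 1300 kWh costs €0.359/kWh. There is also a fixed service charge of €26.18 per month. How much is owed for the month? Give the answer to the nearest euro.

Usage = 70.5 kWh/day × 31 days = 2185.5 kWh
First 1000 kWh × €0.127 = €127.00
Next 300 kWh × €0.231 = €69.30
Remaining 885.5 kWh × €0.359 = €317.89
Energy charge = €514.19; + service €26.18 = €540.37 ≈ €540

€540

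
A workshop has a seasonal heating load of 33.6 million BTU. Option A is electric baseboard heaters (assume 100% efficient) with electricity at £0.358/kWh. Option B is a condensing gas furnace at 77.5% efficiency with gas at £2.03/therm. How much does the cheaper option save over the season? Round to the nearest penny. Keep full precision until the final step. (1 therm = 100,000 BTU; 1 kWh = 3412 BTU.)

Heat load = 33.6 × 10⁶ BTU = 33,600,000 BTU
Gas: input = 33,600,000 / 0.775 = 43,354,839 BTU = 433.5 therm → 433.5 × £2.03 = £880.10
Electric: 33,600,000 BTU / 3412 = 9,848 kWh → × £0.358 = £3,525.44
Difference = |£880.10 − £3,525.44| = £2,645.34

£2645.34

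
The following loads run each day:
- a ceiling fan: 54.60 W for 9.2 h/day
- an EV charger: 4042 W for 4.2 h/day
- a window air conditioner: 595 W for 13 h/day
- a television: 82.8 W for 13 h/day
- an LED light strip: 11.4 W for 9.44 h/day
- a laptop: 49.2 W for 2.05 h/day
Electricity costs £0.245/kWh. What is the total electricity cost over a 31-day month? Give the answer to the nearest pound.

£201

ceiling fan: 54.60 W × 9.2 h × 31 d = 15,572 Wh = 15.57 kWh
EV charger: 4042 W × 4.2 h × 31 d = 526,268 Wh = 526.3 kWh
window air conditioner: 595 W × 13 h × 31 d = 239,785 Wh = 239.8 kWh
television: 82.8 W × 13 h × 31 d = 33,368 Wh = 33.37 kWh
LED light strip: 11.4 W × 9.44 h × 31 d = 3,336 Wh = 3.336 kWh
laptop: 49.2 W × 2.05 h × 31 d = 3,127 Wh = 3.127 kWh
Total energy = 15.57 + 526.3 + 239.8 + 33.37 + 3.336 + 3.127 = 821.5 kWh
Cost = 821.5 kWh × £0.245 = £201.26 ≈ £201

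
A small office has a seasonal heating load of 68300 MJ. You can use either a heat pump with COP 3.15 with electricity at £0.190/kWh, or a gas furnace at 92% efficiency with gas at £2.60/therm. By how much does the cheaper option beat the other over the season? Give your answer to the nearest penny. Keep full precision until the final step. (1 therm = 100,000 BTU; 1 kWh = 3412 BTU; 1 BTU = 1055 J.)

£685.13

Heat load = 68300 MJ = 68,300,000,000 J / 1055 = 64,739,336 BTU
Gas: input = 64,739,336 / 0.92 = 70,368,844 BTU = 703.7 therm → 703.7 × £2.60 = £1,829.59
Heat pump: 64,739,336 BTU / 3412 = 18,970 kWh heat; / 3.15 = 6,023 kWh in → × £0.190 = £1,144.46
Difference = |£1,829.59 − £1,144.46| = £685.13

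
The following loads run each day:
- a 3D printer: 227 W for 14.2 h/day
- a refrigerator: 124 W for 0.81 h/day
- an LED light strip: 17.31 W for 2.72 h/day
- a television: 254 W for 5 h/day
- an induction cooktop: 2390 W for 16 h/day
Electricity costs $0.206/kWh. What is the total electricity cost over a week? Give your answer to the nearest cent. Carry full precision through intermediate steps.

$61.83

3D printer: 227 W × 14.2 h × 7 d = 22,564 Wh = 22.56 kWh
refrigerator: 124 W × 0.81 h × 7 d = 703 Wh = 0.7031 kWh
LED light strip: 17.31 W × 2.72 h × 7 d = 330 Wh = 0.3296 kWh
television: 254 W × 5 h × 7 d = 8,890 Wh = 8.89 kWh
induction cooktop: 2390 W × 16 h × 7 d = 267,680 Wh = 267.7 kWh
Total energy = 22.56 + 0.7031 + 0.3296 + 8.89 + 267.7 = 300.2 kWh
Cost = 300.2 kWh × $0.206 = $61.83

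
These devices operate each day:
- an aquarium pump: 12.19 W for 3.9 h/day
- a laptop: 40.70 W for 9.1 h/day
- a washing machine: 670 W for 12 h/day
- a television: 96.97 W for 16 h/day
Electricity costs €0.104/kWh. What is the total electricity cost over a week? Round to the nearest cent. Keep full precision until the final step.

aquarium pump: 12.19 W × 3.9 h × 7 d = 333 Wh = 0.3328 kWh
laptop: 40.70 W × 9.1 h × 7 d = 2,593 Wh = 2.593 kWh
washing machine: 670 W × 12 h × 7 d = 56,280 Wh = 56.28 kWh
television: 96.97 W × 16 h × 7 d = 10,861 Wh = 10.86 kWh
Total energy = 0.3328 + 2.593 + 56.28 + 10.86 = 70.07 kWh
Cost = 70.07 kWh × €0.104 = €7.29

€7.29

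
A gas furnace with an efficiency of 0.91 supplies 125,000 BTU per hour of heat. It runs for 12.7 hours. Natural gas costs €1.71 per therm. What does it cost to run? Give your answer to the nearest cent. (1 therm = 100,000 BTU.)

Heat delivered = 125,000 BTU/h × 12.7 h = 1,587,500 BTU
Gas input = 1,587,500 / 0.91 = 1,744,505 BTU
= 1,744,505 / 100,000 = 17.45 therm
Cost = 17.45 × €1.71/therm = €29.83

€29.83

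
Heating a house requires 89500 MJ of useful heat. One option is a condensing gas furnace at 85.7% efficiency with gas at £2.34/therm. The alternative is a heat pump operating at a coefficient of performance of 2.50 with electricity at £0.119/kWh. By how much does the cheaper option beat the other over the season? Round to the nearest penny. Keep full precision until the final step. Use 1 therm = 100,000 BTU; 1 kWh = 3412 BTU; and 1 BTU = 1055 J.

£1132.86

Heat load = 89500 MJ = 89,500,000,000 J / 1055 = 84,834,123 BTU
Gas: input = 84,834,123 / 0.857 = 98,989,642 BTU = 989.9 therm → 989.9 × £2.34 = £2,316.36
Heat pump: 84,834,123 BTU / 3412 = 24,860 kWh heat; / 2.50 = 9,945 kWh in → × £0.119 = £1,183.50
Difference = |£2,316.36 − £1,183.50| = £1,132.86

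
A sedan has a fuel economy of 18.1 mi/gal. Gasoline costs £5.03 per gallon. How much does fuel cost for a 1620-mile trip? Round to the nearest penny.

Fuel = 1620 mi / 18.1 mpg = 89.5 gal
Cost = 89.5 gal × £5.03/gal = £450.20

£450.20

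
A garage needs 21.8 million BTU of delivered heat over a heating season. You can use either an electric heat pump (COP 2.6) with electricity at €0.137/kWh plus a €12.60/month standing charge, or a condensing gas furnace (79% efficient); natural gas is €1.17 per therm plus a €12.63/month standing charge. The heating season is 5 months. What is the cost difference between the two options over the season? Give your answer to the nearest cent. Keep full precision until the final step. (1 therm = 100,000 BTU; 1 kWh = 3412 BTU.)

€13.65

Heat load = 21.8 × 10⁶ BTU = 21,800,000 BTU
Gas: input = 21,800,000 / 0.79 = 27,594,937 BTU = 275.9 therm → 275.9 × €1.17 = €322.86; + 5 × €12.63 standing = €386.01
Heat pump: 21,800,000 BTU / 3412 = 6,389 kWh heat; / 2.6 = 2,457 kWh in → × €0.137 = €336.66; + 5 × €12.60 standing = €399.66
Difference = |€386.01 − €399.66| = €13.65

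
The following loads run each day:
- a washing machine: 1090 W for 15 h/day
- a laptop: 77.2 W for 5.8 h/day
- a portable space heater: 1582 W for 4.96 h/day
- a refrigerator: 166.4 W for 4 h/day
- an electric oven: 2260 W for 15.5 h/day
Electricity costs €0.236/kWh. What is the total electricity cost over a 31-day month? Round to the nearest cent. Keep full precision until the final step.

washing machine: 1090 W × 15 h × 31 d = 506,850 Wh = 506.9 kWh
laptop: 77.2 W × 5.8 h × 31 d = 13,881 Wh = 13.88 kWh
portable space heater: 1582 W × 4.96 h × 31 d = 243,248 Wh = 243.2 kWh
refrigerator: 166.4 W × 4 h × 31 d = 20,634 Wh = 20.63 kWh
electric oven: 2260 W × 15.5 h × 31 d = 1,085,930 Wh = 1,086 kWh
Total energy = 506.9 + 13.88 + 243.2 + 20.63 + 1,086 = 1,871 kWh
Cost = 1,871 kWh × €0.236 = €441.45

€441.45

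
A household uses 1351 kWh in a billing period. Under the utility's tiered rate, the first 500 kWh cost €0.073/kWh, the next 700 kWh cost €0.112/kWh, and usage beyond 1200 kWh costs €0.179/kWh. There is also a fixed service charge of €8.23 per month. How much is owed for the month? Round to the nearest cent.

First 500 kWh × €0.073 = €36.50
Next 700 kWh × €0.112 = €78.40
Remaining 151 kWh × €0.179 = €27.03
Energy charge = €141.93; + service €8.23 = €150.16

€150.16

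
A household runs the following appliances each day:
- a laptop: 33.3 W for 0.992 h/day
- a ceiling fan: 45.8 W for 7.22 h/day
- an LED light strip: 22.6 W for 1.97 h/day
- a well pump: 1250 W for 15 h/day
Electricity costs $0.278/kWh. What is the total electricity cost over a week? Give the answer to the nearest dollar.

laptop: 33.3 W × 0.992 h × 7 d = 231 Wh = 0.2312 kWh
ceiling fan: 45.8 W × 7.22 h × 7 d = 2,315 Wh = 2.315 kWh
LED light strip: 22.6 W × 1.97 h × 7 d = 312 Wh = 0.3117 kWh
well pump: 1250 W × 15 h × 7 d = 131,250 Wh = 131.2 kWh
Total energy = 0.2312 + 2.315 + 0.3117 + 131.2 = 134.1 kWh
Cost = 134.1 kWh × $0.278 = $37.28 ≈ $37

$37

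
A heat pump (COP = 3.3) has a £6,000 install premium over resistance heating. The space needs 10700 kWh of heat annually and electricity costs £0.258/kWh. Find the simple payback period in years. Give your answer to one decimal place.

Resistance: 10700 kWh × £0.258 = £2,760.60/yr
Heat pump: 10700 / 3.3 = 3242 kWh in → × £0.258 = £836.55/yr
Annual savings = £1,924.05
Payback = £6,000 / £1,924.05 = 3.12 years

3.1 years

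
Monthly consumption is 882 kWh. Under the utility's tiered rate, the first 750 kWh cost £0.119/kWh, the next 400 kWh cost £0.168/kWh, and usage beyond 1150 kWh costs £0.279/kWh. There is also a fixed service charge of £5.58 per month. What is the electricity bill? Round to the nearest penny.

£117.01

First 750 kWh × £0.119 = £89.25
Next 132 kWh × £0.168 = £22.18
Remaining tier: 0 kWh (not reached)
Energy charge = £111.43; + service £5.58 = £117.01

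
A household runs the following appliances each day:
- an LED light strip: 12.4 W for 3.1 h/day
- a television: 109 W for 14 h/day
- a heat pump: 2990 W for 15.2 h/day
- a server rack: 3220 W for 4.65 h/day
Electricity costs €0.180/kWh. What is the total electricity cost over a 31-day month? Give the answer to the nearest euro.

LED light strip: 12.4 W × 3.1 h × 31 d = 1,192 Wh = 1.192 kWh
television: 109 W × 14 h × 31 d = 47,306 Wh = 47.31 kWh
heat pump: 2990 W × 15.2 h × 31 d = 1,408,888 Wh = 1,409 kWh
server rack: 3220 W × 4.65 h × 31 d = 464,163 Wh = 464.2 kWh
Total energy = 1.192 + 47.31 + 1,409 + 464.2 = 1,922 kWh
Cost = 1,922 kWh × €0.180 = €345.88 ≈ €346

€346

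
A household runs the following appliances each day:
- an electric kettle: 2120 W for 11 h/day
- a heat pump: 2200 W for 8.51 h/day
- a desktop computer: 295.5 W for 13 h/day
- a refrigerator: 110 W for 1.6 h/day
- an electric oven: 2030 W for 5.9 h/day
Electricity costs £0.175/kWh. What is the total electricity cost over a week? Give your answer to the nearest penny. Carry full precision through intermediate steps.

£71.09

electric kettle: 2120 W × 11 h × 7 d = 163,240 Wh = 163.2 kWh
heat pump: 2200 W × 8.51 h × 7 d = 131,054 Wh = 131.1 kWh
desktop computer: 295.5 W × 13 h × 7 d = 26,890 Wh = 26.89 kWh
refrigerator: 110 W × 1.6 h × 7 d = 1,232 Wh = 1.232 kWh
electric oven: 2030 W × 5.9 h × 7 d = 83,839 Wh = 83.84 kWh
Total energy = 163.2 + 131.1 + 26.89 + 1.232 + 83.84 = 406.3 kWh
Cost = 406.3 kWh × £0.175 = £71.09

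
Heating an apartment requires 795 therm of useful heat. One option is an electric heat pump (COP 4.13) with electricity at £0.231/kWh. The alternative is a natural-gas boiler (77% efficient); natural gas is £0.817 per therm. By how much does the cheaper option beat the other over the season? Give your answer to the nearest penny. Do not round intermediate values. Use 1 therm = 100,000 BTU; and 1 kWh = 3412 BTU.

Heat load = 795 therm × 100,000 = 79,500,000 BTU
Gas: input = 79,500,000 / 0.77 = 103,246,753 BTU = 1,032 therm → 1,032 × £0.817 = £843.53
Heat pump: 79,500,000 BTU / 3412 = 23,300 kWh heat; / 4.13 = 5,642 kWh in → × £0.231 = £1,303.23
Difference = |£843.53 − £1,303.23| = £459.70

£459.70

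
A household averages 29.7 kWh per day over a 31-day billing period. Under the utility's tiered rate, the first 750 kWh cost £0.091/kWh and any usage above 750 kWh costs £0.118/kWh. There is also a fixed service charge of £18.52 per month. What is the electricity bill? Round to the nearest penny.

Usage = 29.7 kWh/day × 31 days = 920.7 kWh
First 750 kWh × £0.091 = £68.25
Remaining 170.7 kWh × £0.118 = £20.14
Energy charge = £88.39; + service £18.52 = £106.91

£106.91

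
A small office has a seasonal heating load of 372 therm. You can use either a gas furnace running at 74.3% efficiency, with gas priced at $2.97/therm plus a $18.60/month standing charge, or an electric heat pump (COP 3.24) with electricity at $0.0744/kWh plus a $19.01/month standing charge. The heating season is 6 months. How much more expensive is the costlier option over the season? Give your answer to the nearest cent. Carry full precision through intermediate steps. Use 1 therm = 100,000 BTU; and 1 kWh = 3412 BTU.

$1234.18

Heat load = 372 therm × 100,000 = 37,200,000 BTU
Gas: input = 37,200,000 / 0.743 = 50,067,295 BTU = 500.7 therm → 500.7 × $2.97 = $1,487.00; + 6 × $18.60 standing = $1,598.60
Heat pump: 37,200,000 BTU / 3412 = 10,900 kWh heat; / 3.24 = 3,365 kWh in → × $0.0744 = $250.36; + 6 × $19.01 standing = $364.42
Difference = |$1,598.60 − $364.42| = $1,234.18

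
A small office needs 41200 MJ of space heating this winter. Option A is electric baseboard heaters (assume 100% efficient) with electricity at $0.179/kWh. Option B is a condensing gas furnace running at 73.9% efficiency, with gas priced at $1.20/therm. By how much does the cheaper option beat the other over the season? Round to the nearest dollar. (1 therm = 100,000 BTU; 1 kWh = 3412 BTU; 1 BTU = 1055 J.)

$1415

Heat load = 41200 MJ = 41,200,000,000 J / 1055 = 39,052,133 BTU
Gas: input = 39,052,133 / 0.739 = 52,844,564 BTU = 528.4 therm → 528.4 × $1.20 = $634.13
Electric: 39,052,133 BTU / 3412 = 11,450 kWh → × $0.179 = $2,048.75
Difference = |$634.13 − $2,048.75| = $1,414.61 ≈ $1415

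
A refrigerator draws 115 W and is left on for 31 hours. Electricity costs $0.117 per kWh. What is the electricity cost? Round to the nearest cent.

Energy = 115 W × 31 h = 3,565 Wh = 3.565 kWh
Cost = 3.565 kWh × $0.117/kWh = $0.42

$0.42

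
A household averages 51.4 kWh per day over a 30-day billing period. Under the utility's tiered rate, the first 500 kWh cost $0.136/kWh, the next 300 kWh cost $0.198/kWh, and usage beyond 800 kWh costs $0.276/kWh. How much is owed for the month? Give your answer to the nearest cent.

Usage = 51.4 kWh/day × 30 days = 1542 kWh
First 500 kWh × $0.136 = $68.00
Next 300 kWh × $0.198 = $59.40
Remaining 742 kWh × $0.276 = $204.79
Total = $332.19

$332.19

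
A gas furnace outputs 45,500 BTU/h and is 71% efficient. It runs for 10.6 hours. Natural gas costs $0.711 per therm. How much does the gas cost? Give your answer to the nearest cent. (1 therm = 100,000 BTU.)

Heat delivered = 45,500 BTU/h × 10.6 h = 482,300 BTU
Gas input = 482,300 / 0.71 = 679,296 BTU
= 679,296 / 100,000 = 6.793 therm
Cost = 6.793 × $0.711/therm = $4.83

$4.83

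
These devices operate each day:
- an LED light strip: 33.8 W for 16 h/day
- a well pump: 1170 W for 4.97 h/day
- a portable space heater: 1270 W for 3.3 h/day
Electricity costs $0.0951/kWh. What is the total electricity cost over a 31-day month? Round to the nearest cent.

$31.09

LED light strip: 33.8 W × 16 h × 31 d = 16,765 Wh = 16.76 kWh
well pump: 1170 W × 4.97 h × 31 d = 180,262 Wh = 180.3 kWh
portable space heater: 1270 W × 3.3 h × 31 d = 129,921 Wh = 129.9 kWh
Total energy = 16.76 + 180.3 + 129.9 = 326.9 kWh
Cost = 326.9 kWh × $0.0951 = $31.09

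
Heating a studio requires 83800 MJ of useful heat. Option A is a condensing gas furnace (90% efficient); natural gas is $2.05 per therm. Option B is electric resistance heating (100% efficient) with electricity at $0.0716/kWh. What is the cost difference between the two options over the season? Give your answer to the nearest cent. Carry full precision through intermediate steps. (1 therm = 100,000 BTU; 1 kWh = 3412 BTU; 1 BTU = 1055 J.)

$142.42

Heat load = 83800 MJ = 83,800,000,000 J / 1055 = 79,431,280 BTU
Gas: input = 79,431,280 / 0.90 = 88,256,977 BTU = 882.6 therm → 882.6 × $2.05 = $1,809.27
Electric: 79,431,280 BTU / 3412 = 23,280 kWh → × $0.0716 = $1,666.85
Difference = |$1,809.27 − $1,666.85| = $142.42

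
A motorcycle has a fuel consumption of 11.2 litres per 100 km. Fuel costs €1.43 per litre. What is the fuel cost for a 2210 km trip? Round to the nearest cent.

Fuel = 11.2 L/100 km × 2210 km / 100 = 247.5 L
Cost = 247.5 L × €1.43/L = €353.95

€353.95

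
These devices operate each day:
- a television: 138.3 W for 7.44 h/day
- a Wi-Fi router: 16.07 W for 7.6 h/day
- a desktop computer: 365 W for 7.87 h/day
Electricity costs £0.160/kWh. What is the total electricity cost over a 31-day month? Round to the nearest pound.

£20

television: 138.3 W × 7.44 h × 31 d = 31,898 Wh = 31.9 kWh
Wi-Fi router: 16.07 W × 7.6 h × 31 d = 3,786 Wh = 3.786 kWh
desktop computer: 365 W × 7.87 h × 31 d = 89,049 Wh = 89.05 kWh
Total energy = 31.9 + 3.786 + 89.05 = 124.7 kWh
Cost = 124.7 kWh × £0.160 = £19.96 ≈ £20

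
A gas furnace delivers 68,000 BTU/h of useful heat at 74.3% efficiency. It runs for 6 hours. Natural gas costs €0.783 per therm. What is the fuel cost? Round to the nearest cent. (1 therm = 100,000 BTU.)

Heat delivered = 68,000 BTU/h × 6 h = 408,000 BTU
Gas input = 408,000 / 0.743 = 549,125 BTU
= 549,125 / 100,000 = 5.491 therm
Cost = 5.491 × €0.783/therm = €4.30

€4.30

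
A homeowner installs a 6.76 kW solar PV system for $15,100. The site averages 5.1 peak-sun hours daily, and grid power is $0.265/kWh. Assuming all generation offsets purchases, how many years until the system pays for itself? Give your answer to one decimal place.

Daily generation = 6.76 kW × 5.1 h = 34.48 kWh
Annual generation = 34.48 × 365 = 12584 kWh
Annual savings = 12584 × $0.265 = $3,334.69
Payback = $15,100 / $3,334.69 = 4.53 years

4.5 years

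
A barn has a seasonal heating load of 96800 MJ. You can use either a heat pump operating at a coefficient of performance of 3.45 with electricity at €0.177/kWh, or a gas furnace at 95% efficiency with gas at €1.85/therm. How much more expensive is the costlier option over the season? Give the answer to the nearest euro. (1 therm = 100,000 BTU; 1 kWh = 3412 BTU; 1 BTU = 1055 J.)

€407

Heat load = 96800 MJ = 96,800,000,000 J / 1055 = 91,753,555 BTU
Gas: input = 91,753,555 / 0.95 = 96,582,689 BTU = 965.8 therm → 965.8 × €1.85 = €1,786.78
Heat pump: 91,753,555 BTU / 3412 = 26,890 kWh heat; / 3.45 = 7,795 kWh in → × €0.177 = €1,379.65
Difference = |€1,786.78 − €1,379.65| = €407.13 ≈ €407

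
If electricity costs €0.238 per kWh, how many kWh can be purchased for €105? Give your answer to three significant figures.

441 kWh

€105 / €0.238 per kWh = 441.2 kWh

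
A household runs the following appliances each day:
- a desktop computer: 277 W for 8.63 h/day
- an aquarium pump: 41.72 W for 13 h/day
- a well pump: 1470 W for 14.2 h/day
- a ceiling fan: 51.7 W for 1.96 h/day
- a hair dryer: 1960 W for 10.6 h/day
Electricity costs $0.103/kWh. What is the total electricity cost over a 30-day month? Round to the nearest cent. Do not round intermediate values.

desktop computer: 277 W × 8.63 h × 30 d = 71,715 Wh = 71.72 kWh
aquarium pump: 41.72 W × 13 h × 30 d = 16,271 Wh = 16.27 kWh
well pump: 1470 W × 14.2 h × 30 d = 626,220 Wh = 626.2 kWh
ceiling fan: 51.7 W × 1.96 h × 30 d = 3,040 Wh = 3.04 kWh
hair dryer: 1960 W × 10.6 h × 30 d = 623,280 Wh = 623.3 kWh
Total energy = 71.72 + 16.27 + 626.2 + 3.04 + 623.3 = 1,341 kWh
Cost = 1,341 kWh × $0.103 = $138.07

$138.07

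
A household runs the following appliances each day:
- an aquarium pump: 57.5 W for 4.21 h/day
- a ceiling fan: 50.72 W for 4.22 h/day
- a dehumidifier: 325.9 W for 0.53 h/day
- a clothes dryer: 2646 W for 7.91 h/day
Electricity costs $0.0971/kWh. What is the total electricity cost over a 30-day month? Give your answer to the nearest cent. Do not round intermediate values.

aquarium pump: 57.5 W × 4.21 h × 30 d = 7,262 Wh = 7.262 kWh
ceiling fan: 50.72 W × 4.22 h × 30 d = 6,421 Wh = 6.421 kWh
dehumidifier: 325.9 W × 0.53 h × 30 d = 5,182 Wh = 5.182 kWh
clothes dryer: 2646 W × 7.91 h × 30 d = 627,896 Wh = 627.9 kWh
Total energy = 7.262 + 6.421 + 5.182 + 627.9 = 646.8 kWh
Cost = 646.8 kWh × $0.0971 = $62.80

$62.80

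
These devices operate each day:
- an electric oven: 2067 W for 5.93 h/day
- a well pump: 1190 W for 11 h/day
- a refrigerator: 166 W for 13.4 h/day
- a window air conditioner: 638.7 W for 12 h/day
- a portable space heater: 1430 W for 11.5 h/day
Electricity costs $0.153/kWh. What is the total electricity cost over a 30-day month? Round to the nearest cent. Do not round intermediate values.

$237.22

electric oven: 2067 W × 5.93 h × 30 d = 367,719 Wh = 367.7 kWh
well pump: 1190 W × 11 h × 30 d = 392,700 Wh = 392.7 kWh
refrigerator: 166 W × 13.4 h × 30 d = 66,732 Wh = 66.73 kWh
window air conditioner: 638.7 W × 12 h × 30 d = 229,932 Wh = 229.9 kWh
portable space heater: 1430 W × 11.5 h × 30 d = 493,350 Wh = 493.4 kWh
Total energy = 367.7 + 392.7 + 66.73 + 229.9 + 493.4 = 1,550 kWh
Cost = 1,550 kWh × $0.153 = $237.22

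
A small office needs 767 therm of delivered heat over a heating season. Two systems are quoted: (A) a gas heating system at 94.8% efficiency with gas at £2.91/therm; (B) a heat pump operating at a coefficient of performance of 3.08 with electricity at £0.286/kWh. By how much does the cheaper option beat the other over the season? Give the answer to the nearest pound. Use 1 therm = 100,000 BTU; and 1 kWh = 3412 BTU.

Heat load = 767 therm × 100,000 = 76,700,000 BTU
Gas: input = 76,700,000 / 0.948 = 80,907,173 BTU = 809.1 therm → 809.1 × £2.91 = £2,354.40
Heat pump: 76,700,000 BTU / 3412 = 22,480 kWh heat; / 3.08 = 7,299 kWh in → × £0.286 = £2,087.38
Difference = |£2,354.40 − £2,087.38| = £267.02 ≈ £267

£267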